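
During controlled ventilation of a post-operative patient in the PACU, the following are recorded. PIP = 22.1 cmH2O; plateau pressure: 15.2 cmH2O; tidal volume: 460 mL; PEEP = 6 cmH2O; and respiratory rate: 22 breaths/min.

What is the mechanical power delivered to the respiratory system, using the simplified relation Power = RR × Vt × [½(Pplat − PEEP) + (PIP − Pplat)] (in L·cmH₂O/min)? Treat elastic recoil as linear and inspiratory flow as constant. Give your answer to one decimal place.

Per-breath work = Vt × [½(Pplat−PEEP) + (PIP−Pplat)] = 0.460 × [0.5×9.2 + 6.9] = 0.460 × 11.5 = 5.29 L·cmH2O.
Power = 22 × 5.29 = 116.38 L·cmH2O/min.

116.4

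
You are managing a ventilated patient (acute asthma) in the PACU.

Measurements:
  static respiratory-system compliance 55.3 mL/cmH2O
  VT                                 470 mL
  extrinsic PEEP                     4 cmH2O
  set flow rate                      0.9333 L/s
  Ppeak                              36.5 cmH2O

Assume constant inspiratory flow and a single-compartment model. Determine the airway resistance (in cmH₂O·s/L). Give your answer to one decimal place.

25.7

Equation of motion (constant flow): PIP = Vt/C + R·V̇ + PEEP.
R·V̇ = PIP − Vt/C − PEEP = 36.5 − 470/55.3 − 4 = 36.5 − 8.499 − 4 = 24.001 cmH2O.
R = 24.001 / 0.9333 = 25.716 cmH2O·s/L.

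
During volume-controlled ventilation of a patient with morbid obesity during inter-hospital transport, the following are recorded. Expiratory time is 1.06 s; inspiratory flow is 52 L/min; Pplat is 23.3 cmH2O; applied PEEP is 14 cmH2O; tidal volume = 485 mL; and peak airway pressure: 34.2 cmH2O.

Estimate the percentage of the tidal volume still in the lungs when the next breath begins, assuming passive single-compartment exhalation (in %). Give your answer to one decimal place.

Flow: 52 L/min ÷ 60 = 0.8667 L/s.
R = (PIP − Pplat)/V̇ = (34.2 − 23.3) / 0.8667 = 10.9/0.8667 = 12.576 cmH2O·s/L.
C = Vt/(Pplat − PEEP) = 485.0 / (23.3 − 14) = 485.0/9.3 = 52.151 mL/cmH2O.
τ = R × C = 12.576 × 0.05215 L/cmH2O = 0.6558 s.
Fraction remaining at end-expiration = e^(−Te/τ) = e^(−1.06/0.6558) = 0.1986 → 19.86%.

19.9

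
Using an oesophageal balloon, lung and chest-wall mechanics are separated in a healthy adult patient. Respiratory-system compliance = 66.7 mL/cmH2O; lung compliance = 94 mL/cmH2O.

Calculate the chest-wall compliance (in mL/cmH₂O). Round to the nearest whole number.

230

1/Ccw = 1/Crs − 1/CL.
1/Ccw = 1/66.7 − 1/94 = 0.004354.
Ccw = 229.67 mL/cmH2O.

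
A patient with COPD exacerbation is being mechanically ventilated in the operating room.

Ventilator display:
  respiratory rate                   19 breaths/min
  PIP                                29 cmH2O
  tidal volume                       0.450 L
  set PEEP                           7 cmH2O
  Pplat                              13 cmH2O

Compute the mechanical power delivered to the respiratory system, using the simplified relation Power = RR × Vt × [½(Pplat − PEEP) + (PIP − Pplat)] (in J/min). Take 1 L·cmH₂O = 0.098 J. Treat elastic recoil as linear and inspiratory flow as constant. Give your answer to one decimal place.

Per-breath work = Vt × [½(Pplat−PEEP) + (PIP−Pplat)] = 0.450 × [0.5×6.0 + 16.0] = 0.450 × 19.0 = 8.55 L·cmH2O.
Power = 19 × 8.55 = 162.45 L·cmH2O/min.
× 0.098 J/(L·cmH2O) → 15.92 J/min.

15.9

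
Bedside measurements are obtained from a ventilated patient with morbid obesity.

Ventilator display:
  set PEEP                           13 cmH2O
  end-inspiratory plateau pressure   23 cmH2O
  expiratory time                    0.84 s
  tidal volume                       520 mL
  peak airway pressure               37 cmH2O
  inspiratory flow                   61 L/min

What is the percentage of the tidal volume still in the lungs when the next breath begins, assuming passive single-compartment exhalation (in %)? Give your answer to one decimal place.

Flow: 61 L/min ÷ 60 = 1.0167 L/s.
R = (PIP − Pplat)/V̇ = (37 − 23) / 1.0167 = 14.0/1.0167 = 13.77 cmH2O·s/L.
C = Vt/(Pplat − PEEP) = 520.0 / (23 − 13) = 520.0/10.0 = 52.0 mL/cmH2O.
τ = R × C = 13.77 × 0.052 L/cmH2O = 0.716 s.
Fraction remaining at end-expiration = e^(−Te/τ) = e^(−0.84/0.716) = 0.3094 → 30.94%.

30.9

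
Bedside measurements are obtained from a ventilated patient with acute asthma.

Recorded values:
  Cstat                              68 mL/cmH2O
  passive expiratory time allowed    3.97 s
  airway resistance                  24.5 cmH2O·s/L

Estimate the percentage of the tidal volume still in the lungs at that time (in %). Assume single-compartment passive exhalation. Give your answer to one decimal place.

9.2

τ = R × C = 24.5 × 68 mL/cmH2O = 24.5 × 0.068 L/cmH2O = 1.666 s.
Passive exhalation: V(t)/V₀ = e^(−t/τ) = e^(−3.97/1.666) = 0.09228.
Fraction remaining = 0.09228 → 9.228%.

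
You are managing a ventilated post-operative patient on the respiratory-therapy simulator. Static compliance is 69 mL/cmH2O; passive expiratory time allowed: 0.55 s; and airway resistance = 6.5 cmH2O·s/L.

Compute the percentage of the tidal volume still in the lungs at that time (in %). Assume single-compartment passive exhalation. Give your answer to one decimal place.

τ = R × C = 6.5 × 69 mL/cmH2O = 6.5 × 0.069 L/cmH2O = 0.4485 s.
Passive exhalation: V(t)/V₀ = e^(−t/τ) = e^(−0.55/0.4485) = 0.2934.
Fraction remaining = 0.2934 → 29.34%.

29.3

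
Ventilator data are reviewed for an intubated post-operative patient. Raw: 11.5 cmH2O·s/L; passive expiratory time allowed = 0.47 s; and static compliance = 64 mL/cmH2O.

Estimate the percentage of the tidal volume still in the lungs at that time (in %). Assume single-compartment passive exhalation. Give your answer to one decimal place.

52.8

τ = R × C = 11.5 × 64 mL/cmH2O = 11.5 × 0.064 L/cmH2O = 0.736 s.
Passive exhalation: V(t)/V₀ = e^(−t/τ) = e^(−0.47/0.736) = 0.528.
Fraction remaining = 0.528 → 52.8%.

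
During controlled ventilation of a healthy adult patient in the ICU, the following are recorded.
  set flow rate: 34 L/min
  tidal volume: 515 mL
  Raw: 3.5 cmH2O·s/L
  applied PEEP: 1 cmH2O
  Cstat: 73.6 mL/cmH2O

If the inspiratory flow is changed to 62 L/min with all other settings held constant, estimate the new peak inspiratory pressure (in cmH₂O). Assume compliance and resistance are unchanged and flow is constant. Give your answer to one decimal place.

Flow: 34 L/min ÷ 60 = 0.5667 L/s.
New flow: 62 L/min ÷ 60 = 1.0333 L/s.
PIP = Vt/C + R·V̇ + PEEP (constant-flow equation of motion).
Only the resistive term changes: ΔPIP = R × ΔV̇ = 3.5 × (1.0333 − 0.5667) = 3.5 × 0.4666 = 1.633 cmH2O.
Original PIP = 515/73.6 + 3.5×0.5667 + 1 = 9.981 cmH2O; new PIP = 9.981 + (1.633) = 11.614 cmH2O.

11.6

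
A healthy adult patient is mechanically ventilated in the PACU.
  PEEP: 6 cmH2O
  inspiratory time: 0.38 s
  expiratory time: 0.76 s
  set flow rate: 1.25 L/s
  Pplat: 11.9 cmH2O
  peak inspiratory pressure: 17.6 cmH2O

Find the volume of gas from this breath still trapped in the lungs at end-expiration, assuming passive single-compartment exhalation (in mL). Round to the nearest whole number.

Vt = flow × Ti = 1.25 L/s × 0.38 s × 1000 mL/L = 475.0 mL.
R = (PIP − Pplat)/V̇ = (17.6 − 11.9) / 1.25 = 5.7/1.25 = 4.56 cmH2O·s/L.
C = Vt/(Pplat − PEEP) = 475.0 / (11.9 − 6) = 475.0/5.9 = 80.508 mL/cmH2O.
τ = R × C = 4.56 × 0.08051 L/cmH2O = 0.3671 s.
Fraction remaining = e^(−Te/τ) = e^(−0.76/0.3671) = 0.1262.
Trapped volume = 475.0 × 0.1262 = 59.945 mL.

60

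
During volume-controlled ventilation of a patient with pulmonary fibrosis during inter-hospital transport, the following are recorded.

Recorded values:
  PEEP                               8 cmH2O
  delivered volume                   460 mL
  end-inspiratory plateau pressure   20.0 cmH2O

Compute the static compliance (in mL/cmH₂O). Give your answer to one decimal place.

Cstat = Vt / (Pplat − PEEP) = 460 / (20.0 − 8) = 460 / 12.0 = 38.333 mL/cmH2O.

38.3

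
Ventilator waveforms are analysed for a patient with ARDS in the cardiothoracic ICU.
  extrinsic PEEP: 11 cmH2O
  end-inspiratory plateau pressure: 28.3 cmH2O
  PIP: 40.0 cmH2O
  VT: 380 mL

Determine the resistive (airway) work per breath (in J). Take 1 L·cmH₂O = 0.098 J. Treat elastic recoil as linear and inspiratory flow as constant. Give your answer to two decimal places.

With constant inspiratory flow the resistive pressure is constant at PIP − Pplat = 40.0 − 28.3 = 11.7 cmH2O, so resistive work = 11.7 × 0.380 = 4.446 L·cmH2O.
× 0.098 J/(L·cmH2O) → 0.4357 J.

0.44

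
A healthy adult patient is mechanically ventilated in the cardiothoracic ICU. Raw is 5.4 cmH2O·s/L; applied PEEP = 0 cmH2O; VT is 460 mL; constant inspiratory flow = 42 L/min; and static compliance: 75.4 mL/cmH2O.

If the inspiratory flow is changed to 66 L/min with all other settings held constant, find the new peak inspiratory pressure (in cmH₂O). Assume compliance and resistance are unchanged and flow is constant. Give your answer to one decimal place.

12.0

Flow: 42 L/min ÷ 60 = 0.7 L/s.
New flow: 66 L/min ÷ 60 = 1.1 L/s.
PIP = Vt/C + R·V̇ + PEEP (constant-flow equation of motion).
Only the resistive term changes: ΔPIP = R × ΔV̇ = 5.4 × (1.1 − 0.7) = 5.4 × 0.4 = 2.16 cmH2O.
Original PIP = 460/75.4 + 5.4×0.7 + 0 = 9.881 cmH2O; new PIP = 9.881 + (2.16) = 12.041 cmH2O.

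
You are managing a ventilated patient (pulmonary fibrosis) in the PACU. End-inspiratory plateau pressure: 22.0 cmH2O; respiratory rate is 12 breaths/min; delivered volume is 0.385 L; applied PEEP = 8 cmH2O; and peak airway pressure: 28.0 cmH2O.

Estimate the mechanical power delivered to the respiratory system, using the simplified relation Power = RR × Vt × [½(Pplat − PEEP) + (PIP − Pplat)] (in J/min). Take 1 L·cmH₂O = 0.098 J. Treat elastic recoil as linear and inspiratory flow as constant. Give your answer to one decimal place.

5.9

Per-breath work = Vt × [½(Pplat−PEEP) + (PIP−Pplat)] = 0.385 × [0.5×14.0 + 6.0] = 0.385 × 13.0 = 5.005 L·cmH2O.
Power = 12 × 5.005 = 60.06 L·cmH2O/min.
× 0.098 J/(L·cmH2O) → 5.886 J/min.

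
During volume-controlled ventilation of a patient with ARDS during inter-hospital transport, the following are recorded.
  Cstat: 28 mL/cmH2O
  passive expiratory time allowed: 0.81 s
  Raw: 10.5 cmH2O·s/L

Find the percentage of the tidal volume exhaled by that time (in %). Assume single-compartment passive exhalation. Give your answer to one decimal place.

τ = R × C = 10.5 × 28 mL/cmH2O = 10.5 × 0.028 L/cmH2O = 0.294 s.
Passive exhalation: V(t)/V₀ = e^(−t/τ) = e^(−0.81/0.294) = 0.0636.
Fraction exhaled = 1 − 0.0636 = 0.9364 → 93.64%.

93.6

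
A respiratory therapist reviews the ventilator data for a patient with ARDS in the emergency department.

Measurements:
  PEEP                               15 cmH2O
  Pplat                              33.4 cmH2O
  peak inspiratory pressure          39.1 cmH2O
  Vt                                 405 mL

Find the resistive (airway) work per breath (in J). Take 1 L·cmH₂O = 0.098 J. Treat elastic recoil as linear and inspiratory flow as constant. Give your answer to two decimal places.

0.23

With constant inspiratory flow the resistive pressure is constant at PIP − Pplat = 39.1 − 33.4 = 5.7 cmH2O, so resistive work = 5.7 × 0.405 = 2.309 L·cmH2O.
× 0.098 J/(L·cmH2O) → 0.2263 J.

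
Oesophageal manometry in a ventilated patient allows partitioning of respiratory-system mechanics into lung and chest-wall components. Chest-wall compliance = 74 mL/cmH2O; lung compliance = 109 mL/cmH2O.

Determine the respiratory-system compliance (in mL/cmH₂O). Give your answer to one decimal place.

Lung and chest wall are elastances in series: 1/Crs = 1/CL + 1/Ccw.
1/Crs = 1/109 + 1/74 = 0.02269.
Crs = 44.072 mL/cmH2O.

44.1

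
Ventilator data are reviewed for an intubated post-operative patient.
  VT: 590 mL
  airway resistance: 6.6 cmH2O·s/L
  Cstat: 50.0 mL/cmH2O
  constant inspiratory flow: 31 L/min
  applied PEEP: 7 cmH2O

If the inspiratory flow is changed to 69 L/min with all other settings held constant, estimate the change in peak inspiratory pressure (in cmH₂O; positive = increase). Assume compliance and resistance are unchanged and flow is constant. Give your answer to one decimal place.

4.2

Flow: 31 L/min ÷ 60 = 0.5167 L/s.
New flow: 69 L/min ÷ 60 = 1.15 L/s.
PIP = Vt/C + R·V̇ + PEEP (constant-flow equation of motion).
Only the resistive term changes: ΔPIP = R × ΔV̇ = 6.6 × (1.15 − 0.5167) = 6.6 × 0.6333 = 4.18 cmH2O.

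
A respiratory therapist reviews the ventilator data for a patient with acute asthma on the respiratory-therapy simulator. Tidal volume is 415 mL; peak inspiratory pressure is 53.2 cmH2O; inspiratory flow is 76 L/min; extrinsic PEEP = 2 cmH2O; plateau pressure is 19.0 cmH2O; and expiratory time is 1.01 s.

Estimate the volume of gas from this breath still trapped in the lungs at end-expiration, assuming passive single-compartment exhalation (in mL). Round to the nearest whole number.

Flow: 76 L/min ÷ 60 = 1.2667 L/s.
R = (PIP − Pplat)/V̇ = (53.2 − 19.0) / 1.2667 = 34.2/1.2667 = 26.999 cmH2O·s/L.
C = Vt/(Pplat − PEEP) = 415.0 / (19.0 − 2) = 415.0/17.0 = 24.412 mL/cmH2O.
τ = R × C = 26.999 × 0.02441 L/cmH2O = 0.659 s.
Fraction remaining = e^(−Te/τ) = e^(−1.01/0.659) = 0.216.
Trapped volume = 415.0 × 0.216 = 89.64 mL.

90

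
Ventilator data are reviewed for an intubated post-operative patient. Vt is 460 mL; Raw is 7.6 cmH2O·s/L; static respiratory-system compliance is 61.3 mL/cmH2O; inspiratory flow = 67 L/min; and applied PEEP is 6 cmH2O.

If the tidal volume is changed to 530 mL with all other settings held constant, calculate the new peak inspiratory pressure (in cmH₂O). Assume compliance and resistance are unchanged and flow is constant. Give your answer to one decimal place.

23.1

Flow: 67 L/min ÷ 60 = 1.1167 L/s.
PIP = Vt/C + R·V̇ + PEEP (constant-flow equation of motion).
Only the elastic term changes: ΔPIP = ΔVt / C = (530 − 460) / 61.3 = 1.142 cmH2O.
Original PIP = 460/61.3 + 7.6×1.1167 + 6 = 21.991 cmH2O; new PIP = 21.991 + (1.142) = 23.133 cmH2O.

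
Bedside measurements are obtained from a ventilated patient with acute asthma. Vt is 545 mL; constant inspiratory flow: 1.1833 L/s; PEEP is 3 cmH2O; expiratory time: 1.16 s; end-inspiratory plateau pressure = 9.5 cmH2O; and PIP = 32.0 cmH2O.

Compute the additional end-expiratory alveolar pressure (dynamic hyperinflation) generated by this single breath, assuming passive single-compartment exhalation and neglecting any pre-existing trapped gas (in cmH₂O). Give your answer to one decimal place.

R = (PIP − Pplat)/V̇ = (32.0 − 9.5) / 1.1833 = 22.5/1.1833 = 19.015 cmH2O·s/L.
C = Vt/(Pplat − PEEP) = 545.0 / (9.5 − 3) = 545.0/6.5 = 83.846 mL/cmH2O.
τ = R × C = 19.015 × 0.08385 L/cmH2O = 1.594 s.
Fraction remaining = e^(−Te/τ) = e^(−1.16/1.594) = 0.483; trapped volume = 545.0 × 0.483 = 263.24 mL.
Additional alveolar pressure from trapping ≈ V_trapped / C = 263.24 / 83.846 = 3.14 cmH2O.

3.1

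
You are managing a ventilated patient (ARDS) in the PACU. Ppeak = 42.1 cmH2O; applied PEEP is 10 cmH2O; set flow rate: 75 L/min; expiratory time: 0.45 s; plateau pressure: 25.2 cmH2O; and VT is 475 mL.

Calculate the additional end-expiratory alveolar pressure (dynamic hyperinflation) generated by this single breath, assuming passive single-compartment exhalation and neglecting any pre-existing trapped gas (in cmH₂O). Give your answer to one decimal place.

5.2

Flow: 75 L/min ÷ 60 = 1.25 L/s.
R = (PIP − Pplat)/V̇ = (42.1 − 25.2) / 1.25 = 16.9/1.25 = 13.52 cmH2O·s/L.
C = Vt/(Pplat − PEEP) = 475.0 / (25.2 − 10) = 475.0/15.2 = 31.25 mL/cmH2O.
τ = R × C = 13.52 × 0.03125 L/cmH2O = 0.4225 s.
Fraction remaining = e^(−Te/τ) = e^(−0.45/0.4225) = 0.3447; trapped volume = 475.0 × 0.3447 = 163.73 mL.
Additional alveolar pressure from trapping ≈ V_trapped / C = 163.73 / 31.25 = 5.239 cmH2O.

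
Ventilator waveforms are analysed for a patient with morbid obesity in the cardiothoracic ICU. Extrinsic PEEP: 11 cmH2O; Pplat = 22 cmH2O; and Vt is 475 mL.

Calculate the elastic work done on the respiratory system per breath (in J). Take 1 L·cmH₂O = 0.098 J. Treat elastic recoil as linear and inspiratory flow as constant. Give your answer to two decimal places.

Elastic work ≈ ½ × (Pplat − PEEP) × Vt = 0.5 × (22 − 11) × 0.475 L = 0.5 × 11.0 × 0.475 = 2.613 L·cmH2O.
× 0.098 J/(L·cmH2O) → 0.2561 J.

0.26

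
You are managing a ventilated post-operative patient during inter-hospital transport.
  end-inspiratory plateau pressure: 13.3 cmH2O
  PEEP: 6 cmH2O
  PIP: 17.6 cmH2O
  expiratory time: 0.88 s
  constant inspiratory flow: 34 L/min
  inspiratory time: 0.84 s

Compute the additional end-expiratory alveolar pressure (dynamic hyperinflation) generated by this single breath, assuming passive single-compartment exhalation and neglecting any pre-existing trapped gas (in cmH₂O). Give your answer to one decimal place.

1.2

Flow: 34 L/min ÷ 60 = 0.5667 L/s.
Vt = flow × Ti = 0.5667 L/s × 0.84 s × 1000 mL/L = 476.03 mL.
R = (PIP − Pplat)/V̇ = (17.6 − 13.3) / 0.5667 = 4.3/0.5667 = 7.588 cmH2O·s/L.
C = Vt/(Pplat − PEEP) = 476.03 / (13.3 − 6) = 476.03/7.3 = 65.21 mL/cmH2O.
τ = R × C = 7.588 × 0.06521 L/cmH2O = 0.4948 s.
Fraction remaining = e^(−Te/τ) = e^(−0.88/0.4948) = 0.1689; trapped volume = 476.03 × 0.1689 = 80.401 mL.
Additional alveolar pressure from trapping ≈ V_trapped / C = 80.401 / 65.21 = 1.233 cmH2O.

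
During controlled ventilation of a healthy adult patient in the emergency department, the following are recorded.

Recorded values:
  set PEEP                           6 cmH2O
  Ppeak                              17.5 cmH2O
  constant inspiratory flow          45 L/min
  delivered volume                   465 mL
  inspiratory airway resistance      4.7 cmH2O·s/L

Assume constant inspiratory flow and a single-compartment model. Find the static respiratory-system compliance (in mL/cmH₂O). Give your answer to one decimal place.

Flow: 45 L/min ÷ 60 = 0.75 L/s.
Equation of motion (constant flow): PIP = Vt/C + R·V̇ + PEEP.
Vt/C = PIP − R·V̇ − PEEP = 17.5 − 4.7×0.75 − 6 = 17.5 − 3.525 − 6 = 7.975 cmH2O.
C = Vt / 7.975 = 465 / 7.975 = 58.307 mL/cmH2O.

58.3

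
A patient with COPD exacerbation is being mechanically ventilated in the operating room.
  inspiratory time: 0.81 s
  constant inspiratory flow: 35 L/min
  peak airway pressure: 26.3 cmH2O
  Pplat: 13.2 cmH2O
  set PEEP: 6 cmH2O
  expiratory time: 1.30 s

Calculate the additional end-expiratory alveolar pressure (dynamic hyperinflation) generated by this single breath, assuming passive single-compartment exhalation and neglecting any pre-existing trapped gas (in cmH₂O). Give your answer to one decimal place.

Flow: 35 L/min ÷ 60 = 0.5833 L/s.
Vt = flow × Ti = 0.5833 L/s × 0.81 s × 1000 mL/L = 472.47 mL.
R = (PIP − Pplat)/V̇ = (26.3 − 13.2) / 0.5833 = 13.1/0.5833 = 22.458 cmH2O·s/L.
C = Vt/(Pplat − PEEP) = 472.47 / (13.2 − 6) = 472.47/7.2 = 65.621 mL/cmH2O.
τ = R × C = 22.458 × 0.06562 L/cmH2O = 1.474 s.
Fraction remaining = e^(−Te/τ) = e^(−1.30/1.474) = 0.414; trapped volume = 472.47 × 0.414 = 195.6 mL.
Additional alveolar pressure from trapping ≈ V_trapped / C = 195.6 / 65.621 = 2.981 cmH2O.

3.0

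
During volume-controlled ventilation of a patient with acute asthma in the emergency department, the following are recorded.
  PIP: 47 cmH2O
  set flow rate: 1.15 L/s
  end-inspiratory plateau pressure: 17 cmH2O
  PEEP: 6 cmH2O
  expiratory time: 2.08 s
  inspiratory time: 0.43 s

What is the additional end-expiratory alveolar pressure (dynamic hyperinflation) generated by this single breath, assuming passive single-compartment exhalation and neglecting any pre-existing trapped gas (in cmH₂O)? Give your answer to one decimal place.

Vt = flow × Ti = 1.15 L/s × 0.43 s × 1000 mL/L = 494.5 mL.
R = (PIP − Pplat)/V̇ = (47 − 17) / 1.15 = 30.0/1.15 = 26.087 cmH2O·s/L.
C = Vt/(Pplat − PEEP) = 494.5 / (17 − 6) = 494.5/11.0 = 44.955 mL/cmH2O.
τ = R × C = 26.087 × 0.04496 L/cmH2O = 1.173 s.
Fraction remaining = e^(−Te/τ) = e^(−2.08/1.173) = 0.1698; trapped volume = 494.5 × 0.1698 = 83.966 mL.
Additional alveolar pressure from trapping ≈ V_trapped / C = 83.966 / 44.955 = 1.868 cmH2O.

1.9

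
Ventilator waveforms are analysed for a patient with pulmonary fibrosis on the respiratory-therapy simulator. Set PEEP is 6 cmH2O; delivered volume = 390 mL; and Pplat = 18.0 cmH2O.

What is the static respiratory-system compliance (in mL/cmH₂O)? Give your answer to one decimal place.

Cstat = Vt / (Pplat − PEEP) = 390 / (18.0 − 6) = 390 / 12.0 = 32.5 mL/cmH2O.

32.5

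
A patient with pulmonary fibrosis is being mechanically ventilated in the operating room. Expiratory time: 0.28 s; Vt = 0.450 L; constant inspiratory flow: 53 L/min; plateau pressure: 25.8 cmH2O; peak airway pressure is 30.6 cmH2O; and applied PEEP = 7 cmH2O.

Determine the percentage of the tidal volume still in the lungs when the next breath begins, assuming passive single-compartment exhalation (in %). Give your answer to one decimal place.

Flow: 53 L/min ÷ 60 = 0.8833 L/s.
R = (PIP − Pplat)/V̇ = (30.6 − 25.8) / 0.8833 = 4.8/0.8833 = 5.434 cmH2O·s/L.
C = Vt/(Pplat − PEEP) = 450.0 / (25.8 − 7) = 450.0/18.8 = 23.936 mL/cmH2O.
τ = R × C = 5.434 × 0.02394 L/cmH2O = 0.1301 s.
Fraction remaining at end-expiration = e^(−Te/τ) = e^(−0.28/0.1301) = 0.1162 → 11.62%.

11.6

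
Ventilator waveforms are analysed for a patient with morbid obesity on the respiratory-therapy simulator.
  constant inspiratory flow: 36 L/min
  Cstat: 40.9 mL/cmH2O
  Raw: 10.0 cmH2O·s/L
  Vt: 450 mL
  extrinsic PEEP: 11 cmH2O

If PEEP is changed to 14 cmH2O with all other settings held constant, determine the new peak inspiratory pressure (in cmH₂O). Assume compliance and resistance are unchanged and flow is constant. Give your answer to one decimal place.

Flow: 36 L/min ÷ 60 = 0.6 L/s.
PIP = Vt/C + R·V̇ + PEEP (constant-flow equation of motion).
Only the baseline term changes: ΔPIP = ΔPEEP = 14 − 11 = 3.0 cmH2O.
Original PIP = 450/40.9 + 10.0×0.6 + 11 = 28.002 cmH2O; new PIP = 28.002 + (3.0) = 31.002 cmH2O.

31.0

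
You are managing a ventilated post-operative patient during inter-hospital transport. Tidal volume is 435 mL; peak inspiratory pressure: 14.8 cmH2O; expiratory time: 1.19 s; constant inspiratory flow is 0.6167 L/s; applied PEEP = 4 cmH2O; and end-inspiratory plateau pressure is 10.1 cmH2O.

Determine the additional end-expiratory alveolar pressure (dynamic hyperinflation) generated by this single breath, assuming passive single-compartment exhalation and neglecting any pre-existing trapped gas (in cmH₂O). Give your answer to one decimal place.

0.7

R = (PIP − Pplat)/V̇ = (14.8 − 10.1) / 0.6167 = 4.7/0.6167 = 7.621 cmH2O·s/L.
C = Vt/(Pplat − PEEP) = 435.0 / (10.1 − 4) = 435.0/6.1 = 71.311 mL/cmH2O.
τ = R × C = 7.621 × 0.07131 L/cmH2O = 0.5435 s.
Fraction remaining = e^(−Te/τ) = e^(−1.19/0.5435) = 0.112; trapped volume = 435.0 × 0.112 = 48.72 mL.
Additional alveolar pressure from trapping ≈ V_trapped / C = 48.72 / 71.311 = 0.6832 cmH2O.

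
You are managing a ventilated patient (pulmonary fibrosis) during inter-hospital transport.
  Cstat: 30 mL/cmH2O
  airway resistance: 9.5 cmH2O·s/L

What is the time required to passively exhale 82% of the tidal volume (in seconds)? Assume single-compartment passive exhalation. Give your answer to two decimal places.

0.49

τ = R × C = 9.5 × 30 mL/cmH2O = 9.5 × 0.030 L/cmH2O = 0.285 s.
Exhaled fraction f = 1 − e^(−t/τ) → t = −τ·ln(1 − f) = −0.285·ln(0.18) = 0.4887 s.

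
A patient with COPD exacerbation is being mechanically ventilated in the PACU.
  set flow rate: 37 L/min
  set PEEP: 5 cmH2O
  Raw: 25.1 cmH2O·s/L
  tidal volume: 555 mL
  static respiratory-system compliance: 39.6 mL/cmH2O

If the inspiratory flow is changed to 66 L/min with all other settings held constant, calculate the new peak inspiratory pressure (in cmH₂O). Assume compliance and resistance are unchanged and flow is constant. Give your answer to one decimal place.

46.6

Flow: 37 L/min ÷ 60 = 0.6167 L/s.
New flow: 66 L/min ÷ 60 = 1.1 L/s.
PIP = Vt/C + R·V̇ + PEEP (constant-flow equation of motion).
Only the resistive term changes: ΔPIP = R × ΔV̇ = 25.1 × (1.1 − 0.6167) = 25.1 × 0.4833 = 12.131 cmH2O.
Original PIP = 555/39.6 + 25.1×0.6167 + 5 = 34.494 cmH2O; new PIP = 34.494 + (12.131) = 46.625 cmH2O.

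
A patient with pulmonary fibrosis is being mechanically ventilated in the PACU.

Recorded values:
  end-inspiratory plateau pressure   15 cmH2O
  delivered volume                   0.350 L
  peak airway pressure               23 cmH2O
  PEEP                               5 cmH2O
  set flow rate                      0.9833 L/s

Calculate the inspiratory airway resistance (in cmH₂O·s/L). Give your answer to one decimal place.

8.1

Raw = (PIP − Pplat) / flow = (23 − 15) / 0.9833 = 8.0 / 0.9833 = 8.136 cmH2O·s/L.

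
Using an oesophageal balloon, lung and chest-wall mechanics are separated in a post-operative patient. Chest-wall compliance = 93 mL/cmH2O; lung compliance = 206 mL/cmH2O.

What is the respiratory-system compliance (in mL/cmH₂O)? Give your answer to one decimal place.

Lung and chest wall are elastances in series: 1/Crs = 1/CL + 1/Ccw.
1/Crs = 1/206 + 1/93 = 0.01561.
Crs = 64.061 mL/cmH2O.

64.1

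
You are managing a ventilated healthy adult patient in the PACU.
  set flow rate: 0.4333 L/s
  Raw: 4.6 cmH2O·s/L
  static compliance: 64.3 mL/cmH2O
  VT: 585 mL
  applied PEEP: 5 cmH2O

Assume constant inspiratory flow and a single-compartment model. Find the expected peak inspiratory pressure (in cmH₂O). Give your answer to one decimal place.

Equation of motion (constant flow): PIP = Vt/C + R·V̇ + PEEP.
PIP = 585/64.3 + 4.6×0.4333 + 5 = 9.098 + 1.993 + 5 = 16.091 cmH2O.

16.1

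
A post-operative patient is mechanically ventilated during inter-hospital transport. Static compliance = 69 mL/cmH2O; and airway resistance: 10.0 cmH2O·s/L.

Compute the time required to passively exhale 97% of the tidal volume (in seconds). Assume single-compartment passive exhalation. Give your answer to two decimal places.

τ = R × C = 10.0 × 69 mL/cmH2O = 10.0 × 0.069 L/cmH2O = 0.69 s.
Exhaled fraction f = 1 − e^(−t/τ) → t = −τ·ln(1 − f) = −0.69·ln(0.03) = 2.42 s.

2.42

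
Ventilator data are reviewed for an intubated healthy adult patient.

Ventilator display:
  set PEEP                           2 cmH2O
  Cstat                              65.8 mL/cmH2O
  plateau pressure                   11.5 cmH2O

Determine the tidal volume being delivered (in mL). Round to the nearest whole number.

625

Vt = Cstat × (Pplat − PEEP) = 65.8 × (11.5 − 2) = 65.8 × 9.5 = 625.1 mL.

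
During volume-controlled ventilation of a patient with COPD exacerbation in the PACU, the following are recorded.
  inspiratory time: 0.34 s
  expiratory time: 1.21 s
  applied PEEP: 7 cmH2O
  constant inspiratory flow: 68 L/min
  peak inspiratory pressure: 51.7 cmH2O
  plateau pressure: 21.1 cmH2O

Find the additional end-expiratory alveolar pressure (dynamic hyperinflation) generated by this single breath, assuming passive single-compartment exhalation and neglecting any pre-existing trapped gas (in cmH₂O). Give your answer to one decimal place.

Flow: 68 L/min ÷ 60 = 1.1333 L/s.
Vt = flow × Ti = 1.1333 L/s × 0.34 s × 1000 mL/L = 385.32 mL.
R = (PIP − Pplat)/V̇ = (51.7 − 21.1) / 1.1333 = 30.6/1.1333 = 27.001 cmH2O·s/L.
C = Vt/(Pplat − PEEP) = 385.32 / (21.1 − 7) = 385.32/14.1 = 27.328 mL/cmH2O.
τ = R × C = 27.001 × 0.02733 L/cmH2O = 0.7379 s.
Fraction remaining = e^(−Te/τ) = e^(−1.21/0.7379) = 0.194; trapped volume = 385.32 × 0.194 = 74.752 mL.
Additional alveolar pressure from trapping ≈ V_trapped / C = 74.752 / 27.328 = 2.735 cmH2O.

2.7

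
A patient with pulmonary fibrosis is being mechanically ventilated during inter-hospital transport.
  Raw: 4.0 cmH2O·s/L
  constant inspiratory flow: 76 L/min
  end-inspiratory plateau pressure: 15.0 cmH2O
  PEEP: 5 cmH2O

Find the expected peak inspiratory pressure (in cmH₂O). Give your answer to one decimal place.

Flow: 76 L/min ÷ 60 = 1.2667 L/s.
PIP = Pplat + Raw × flow = 15.0 + 4.0 × 1.2667 = 15.0 + 5.067 = 20.067 cmH2O.

20.1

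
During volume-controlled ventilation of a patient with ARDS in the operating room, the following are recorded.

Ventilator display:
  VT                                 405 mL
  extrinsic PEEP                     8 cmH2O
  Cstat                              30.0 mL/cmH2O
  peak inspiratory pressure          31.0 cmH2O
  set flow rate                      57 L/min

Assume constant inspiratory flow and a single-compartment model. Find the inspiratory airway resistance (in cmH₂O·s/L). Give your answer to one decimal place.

Flow: 57 L/min ÷ 60 = 0.95 L/s.
Equation of motion (constant flow): PIP = Vt/C + R·V̇ + PEEP.
R·V̇ = PIP − Vt/C − PEEP = 31.0 − 405/30.0 − 8 = 31.0 − 13.5 − 8 = 9.5 cmH2O.
R = 9.5 / 0.95 = 10.0 cmH2O·s/L.

10.0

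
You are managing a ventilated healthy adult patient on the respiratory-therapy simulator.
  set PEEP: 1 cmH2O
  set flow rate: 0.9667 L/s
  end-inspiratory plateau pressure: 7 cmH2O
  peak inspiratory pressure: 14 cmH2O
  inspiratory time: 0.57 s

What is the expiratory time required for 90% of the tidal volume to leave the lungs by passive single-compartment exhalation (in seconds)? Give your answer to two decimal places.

1.53

Vt = flow × Ti = 0.9667 L/s × 0.57 s × 1000 mL/L = 551.02 mL.
R = (PIP − Pplat)/V̇ = (14 − 7) / 0.9667 = 7.0/0.9667 = 7.241 cmH2O·s/L.
C = Vt/(Pplat − PEEP) = 551.02 / (7 − 1) = 551.02/6.0 = 91.837 mL/cmH2O.
τ = R × C = 7.241 × 0.09184 L/cmH2O = 0.665 s.
t = −τ·ln(1 − 0.90) = −0.665·ln(0.1) = 1.531 s.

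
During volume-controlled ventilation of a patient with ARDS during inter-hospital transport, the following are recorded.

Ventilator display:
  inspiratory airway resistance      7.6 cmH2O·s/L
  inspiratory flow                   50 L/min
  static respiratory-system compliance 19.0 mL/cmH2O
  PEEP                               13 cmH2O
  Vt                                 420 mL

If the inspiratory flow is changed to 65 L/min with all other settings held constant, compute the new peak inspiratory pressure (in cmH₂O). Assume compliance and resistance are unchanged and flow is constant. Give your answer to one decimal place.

Flow: 50 L/min ÷ 60 = 0.8333 L/s.
New flow: 65 L/min ÷ 60 = 1.0833 L/s.
PIP = Vt/C + R·V̇ + PEEP (constant-flow equation of motion).
Only the resistive term changes: ΔPIP = R × ΔV̇ = 7.6 × (1.0833 − 0.8333) = 7.6 × 0.25 = 1.9 cmH2O.
Original PIP = 420/19.0 + 7.6×0.8333 + 13 = 41.438 cmH2O; new PIP = 41.438 + (1.9) = 43.338 cmH2O.

43.3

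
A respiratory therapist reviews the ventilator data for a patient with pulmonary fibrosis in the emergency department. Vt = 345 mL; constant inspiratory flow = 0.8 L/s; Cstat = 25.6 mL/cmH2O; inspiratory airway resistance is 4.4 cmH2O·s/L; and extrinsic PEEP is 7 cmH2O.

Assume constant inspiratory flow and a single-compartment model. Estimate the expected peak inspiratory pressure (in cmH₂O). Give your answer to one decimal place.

24.0

Equation of motion (constant flow): PIP = Vt/C + R·V̇ + PEEP.
PIP = 345/25.6 + 4.4×0.8 + 7 = 13.477 + 3.52 + 7 = 23.997 cmH2O.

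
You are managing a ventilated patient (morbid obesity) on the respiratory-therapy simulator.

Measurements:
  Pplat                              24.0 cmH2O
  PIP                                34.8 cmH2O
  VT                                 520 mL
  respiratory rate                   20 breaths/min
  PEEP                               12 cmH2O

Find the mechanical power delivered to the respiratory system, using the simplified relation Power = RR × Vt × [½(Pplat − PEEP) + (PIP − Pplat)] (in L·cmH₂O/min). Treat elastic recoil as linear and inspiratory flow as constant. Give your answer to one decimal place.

Per-breath work = Vt × [½(Pplat−PEEP) + (PIP−Pplat)] = 0.520 × [0.5×12.0 + 10.8] = 0.520 × 16.8 = 8.736 L·cmH2O.
Power = 20 × 8.736 = 174.72 L·cmH2O/min.

174.7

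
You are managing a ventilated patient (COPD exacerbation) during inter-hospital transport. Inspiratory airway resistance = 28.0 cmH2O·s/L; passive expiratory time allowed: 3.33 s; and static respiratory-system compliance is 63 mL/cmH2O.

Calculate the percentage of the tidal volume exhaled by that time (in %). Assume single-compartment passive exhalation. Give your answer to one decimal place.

τ = R × C = 28.0 × 63 mL/cmH2O = 28.0 × 0.063 L/cmH2O = 1.764 s.
Passive exhalation: V(t)/V₀ = e^(−t/τ) = e^(−3.33/1.764) = 0.1514.
Fraction exhaled = 1 − 0.1514 = 0.8486 → 84.86%.

84.9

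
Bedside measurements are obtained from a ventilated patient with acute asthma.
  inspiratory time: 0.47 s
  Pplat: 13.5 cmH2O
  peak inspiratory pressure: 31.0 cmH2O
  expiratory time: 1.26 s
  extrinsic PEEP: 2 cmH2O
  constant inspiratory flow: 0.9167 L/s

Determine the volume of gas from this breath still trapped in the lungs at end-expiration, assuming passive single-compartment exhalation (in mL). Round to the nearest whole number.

Vt = flow × Ti = 0.9167 L/s × 0.47 s × 1000 mL/L = 430.85 mL.
R = (PIP − Pplat)/V̇ = (31.0 − 13.5) / 0.9167 = 17.5/0.9167 = 19.09 cmH2O·s/L.
C = Vt/(Pplat − PEEP) = 430.85 / (13.5 − 2) = 430.85/11.5 = 37.465 mL/cmH2O.
τ = R × C = 19.09 × 0.03747 L/cmH2O = 0.7153 s.
Fraction remaining = e^(−Te/τ) = e^(−1.26/0.7153) = 0.1718.
Trapped volume = 430.85 × 0.1718 = 74.02 mL.

74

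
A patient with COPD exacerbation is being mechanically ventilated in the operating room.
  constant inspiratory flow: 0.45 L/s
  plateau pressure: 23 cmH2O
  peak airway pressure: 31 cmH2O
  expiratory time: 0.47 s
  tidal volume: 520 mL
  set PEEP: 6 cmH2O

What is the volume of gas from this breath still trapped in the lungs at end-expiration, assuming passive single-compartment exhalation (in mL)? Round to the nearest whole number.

R = (PIP − Pplat)/V̇ = (31 − 23) / 0.45 = 8.0/0.45 = 17.778 cmH2O·s/L.
C = Vt/(Pplat − PEEP) = 520.0 / (23 − 6) = 520.0/17.0 = 30.588 mL/cmH2O.
τ = R × C = 17.778 × 0.03059 L/cmH2O = 0.5438 s.
Fraction remaining = e^(−Te/τ) = e^(−0.47/0.5438) = 0.4214.
Trapped volume = 520.0 × 0.4214 = 219.13 mL.

219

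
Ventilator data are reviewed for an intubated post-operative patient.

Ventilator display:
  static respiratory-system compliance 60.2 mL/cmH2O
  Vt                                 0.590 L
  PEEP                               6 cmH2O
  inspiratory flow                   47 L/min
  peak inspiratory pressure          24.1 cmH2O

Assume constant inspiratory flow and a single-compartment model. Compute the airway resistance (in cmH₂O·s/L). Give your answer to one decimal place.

Flow: 47 L/min ÷ 60 = 0.7833 L/s.
Equation of motion (constant flow): PIP = Vt/C + R·V̇ + PEEP.
R·V̇ = PIP − Vt/C − PEEP = 24.1 − 590/60.2 − 6 = 24.1 − 9.801 − 6 = 8.299 cmH2O.
R = 8.299 / 0.7833 = 10.595 cmH2O·s/L.

10.6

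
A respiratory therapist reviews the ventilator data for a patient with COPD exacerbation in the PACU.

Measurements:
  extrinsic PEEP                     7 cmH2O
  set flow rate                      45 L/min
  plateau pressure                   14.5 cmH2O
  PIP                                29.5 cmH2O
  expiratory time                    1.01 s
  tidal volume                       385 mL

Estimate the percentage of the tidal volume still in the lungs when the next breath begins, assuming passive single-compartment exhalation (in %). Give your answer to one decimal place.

37.4

Flow: 45 L/min ÷ 60 = 0.75 L/s.
R = (PIP − Pplat)/V̇ = (29.5 − 14.5) / 0.75 = 15.0/0.75 = 20.0 cmH2O·s/L.
C = Vt/(Pplat − PEEP) = 385.0 / (14.5 − 7) = 385.0/7.5 = 51.333 mL/cmH2O.
τ = R × C = 20.0 × 0.05133 L/cmH2O = 1.027 s.
Fraction remaining at end-expiration = e^(−Te/τ) = e^(−1.01/1.027) = 0.374 → 37.4%.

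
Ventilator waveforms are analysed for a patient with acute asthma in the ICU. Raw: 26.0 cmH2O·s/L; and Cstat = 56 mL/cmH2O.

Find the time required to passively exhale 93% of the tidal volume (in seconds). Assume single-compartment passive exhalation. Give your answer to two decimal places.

τ = R × C = 26.0 × 56 mL/cmH2O = 26.0 × 0.056 L/cmH2O = 1.456 s.
Exhaled fraction f = 1 − e^(−t/τ) → t = −τ·ln(1 − f) = −1.456·ln(0.07) = 3.872 s.

3.87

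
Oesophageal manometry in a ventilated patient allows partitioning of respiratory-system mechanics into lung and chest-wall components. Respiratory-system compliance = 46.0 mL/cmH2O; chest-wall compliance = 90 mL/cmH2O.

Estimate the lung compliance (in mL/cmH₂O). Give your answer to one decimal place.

94.1

1/CL = 1/Crs − 1/Ccw.
1/CL = 1/46.0 − 1/90 = 0.01063.
CL = 94.073 mL/cmH2O.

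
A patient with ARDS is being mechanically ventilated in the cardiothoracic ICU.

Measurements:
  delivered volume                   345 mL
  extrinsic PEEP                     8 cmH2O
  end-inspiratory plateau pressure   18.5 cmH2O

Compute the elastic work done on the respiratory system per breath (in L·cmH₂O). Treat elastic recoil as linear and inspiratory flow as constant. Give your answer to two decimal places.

1.81

Elastic work ≈ ½ × (Pplat − PEEP) × Vt = 0.5 × (18.5 − 8) × 0.345 L = 0.5 × 10.5 × 0.345 = 1.811 L·cmH2O.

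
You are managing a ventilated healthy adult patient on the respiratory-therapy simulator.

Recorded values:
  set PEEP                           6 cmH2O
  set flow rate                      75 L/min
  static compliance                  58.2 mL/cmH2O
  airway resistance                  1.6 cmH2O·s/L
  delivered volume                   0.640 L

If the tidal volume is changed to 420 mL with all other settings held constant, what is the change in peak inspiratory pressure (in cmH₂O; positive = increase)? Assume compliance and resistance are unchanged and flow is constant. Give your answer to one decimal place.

-3.8

PIP = Vt/C + R·V̇ + PEEP (constant-flow equation of motion).
Only the elastic term changes: ΔPIP = ΔVt / C = (420 − 640) / 58.2 = -3.78 cmH2O.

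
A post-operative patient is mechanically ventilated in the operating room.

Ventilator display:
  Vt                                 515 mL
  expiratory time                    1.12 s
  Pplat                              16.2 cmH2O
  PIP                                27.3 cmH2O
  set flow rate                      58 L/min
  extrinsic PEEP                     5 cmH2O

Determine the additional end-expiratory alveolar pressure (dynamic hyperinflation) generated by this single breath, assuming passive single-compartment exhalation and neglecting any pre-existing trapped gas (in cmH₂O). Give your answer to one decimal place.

1.3

Flow: 58 L/min ÷ 60 = 0.9667 L/s.
R = (PIP − Pplat)/V̇ = (27.3 − 16.2) / 0.9667 = 11.1/0.9667 = 11.482 cmH2O·s/L.
C = Vt/(Pplat − PEEP) = 515.0 / (16.2 − 5) = 515.0/11.2 = 45.982 mL/cmH2O.
τ = R × C = 11.482 × 0.04598 L/cmH2O = 0.5279 s.
Fraction remaining = e^(−Te/τ) = e^(−1.12/0.5279) = 0.1198; trapped volume = 515.0 × 0.1198 = 61.697 mL.
Additional alveolar pressure from trapping ≈ V_trapped / C = 61.697 / 45.982 = 1.342 cmH2O.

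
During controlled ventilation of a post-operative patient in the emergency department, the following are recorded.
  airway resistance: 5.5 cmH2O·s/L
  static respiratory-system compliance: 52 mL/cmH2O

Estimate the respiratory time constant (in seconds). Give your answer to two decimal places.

τ = R × C = 5.5 × 52 mL/cmH2O = 5.5 × 0.052 L/cmH2O = 0.286 s.

0.29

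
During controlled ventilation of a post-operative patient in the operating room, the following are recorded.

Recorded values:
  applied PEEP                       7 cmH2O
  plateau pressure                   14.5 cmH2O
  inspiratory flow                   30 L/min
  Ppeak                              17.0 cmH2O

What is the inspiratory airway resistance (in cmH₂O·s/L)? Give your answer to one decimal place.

Flow: 30 L/min ÷ 60 = 0.5 L/s.
Raw = (PIP − Pplat) / flow = (17.0 − 14.5) / 0.5 = 2.5 / 0.5 = 5.0 cmH2O·s/L.

5.0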